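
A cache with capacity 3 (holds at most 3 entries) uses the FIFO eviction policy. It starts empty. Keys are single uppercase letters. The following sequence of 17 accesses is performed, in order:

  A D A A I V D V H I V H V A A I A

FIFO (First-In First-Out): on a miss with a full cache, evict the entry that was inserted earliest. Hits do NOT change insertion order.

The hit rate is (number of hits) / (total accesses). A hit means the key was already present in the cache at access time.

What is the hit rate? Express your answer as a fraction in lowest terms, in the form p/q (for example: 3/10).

FIFO simulation (capacity=3):
  1. access A: MISS. Cache (old->new): [A]
  2. access D: MISS. Cache (old->new): [A D]
  3. access A: HIT. Cache (old->new): [A D]
  4. access A: HIT. Cache (old->new): [A D]
  5. access I: MISS. Cache (old->new): [A D I]
  6. access V: MISS, evict A. Cache (old->new): [D I V]
  7. access D: HIT. Cache (old->new): [D I V]
  8. access V: HIT. Cache (old->new): [D I V]
  9. access H: MISS, evict D. Cache (old->new): [I V H]
  10. access I: HIT. Cache (old->new): [I V H]
  11. access V: HIT. Cache (old->new): [I V H]
  12. access H: HIT. Cache (old->new): [I V H]
  13. access V: HIT. Cache (old->new): [I V H]
  14. access A: MISS, evict I. Cache (old->new): [V H A]
  15. access A: HIT. Cache (old->new): [V H A]
  16. access I: MISS, evict V. Cache (old->new): [H A I]
  17. access A: HIT. Cache (old->new): [H A I]
Total: 10 hits, 7 misses, 4 evictions

Hit rate = 10/17

Answer: 10/17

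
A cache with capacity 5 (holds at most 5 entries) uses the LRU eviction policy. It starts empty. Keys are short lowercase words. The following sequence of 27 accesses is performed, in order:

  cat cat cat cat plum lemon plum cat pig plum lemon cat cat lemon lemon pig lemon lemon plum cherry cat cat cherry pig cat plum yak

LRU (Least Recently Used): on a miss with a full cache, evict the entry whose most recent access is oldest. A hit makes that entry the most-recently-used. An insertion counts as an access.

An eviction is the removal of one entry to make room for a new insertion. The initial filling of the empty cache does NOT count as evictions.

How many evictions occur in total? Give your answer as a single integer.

LRU simulation (capacity=5):
  1. access cat: MISS. Cache (LRU->MRU): [cat]
  2. access cat: HIT. Cache (LRU->MRU): [cat]
  3. access cat: HIT. Cache (LRU->MRU): [cat]
  4. access cat: HIT. Cache (LRU->MRU): [cat]
  5. access plum: MISS. Cache (LRU->MRU): [cat plum]
  6. access lemon: MISS. Cache (LRU->MRU): [cat plum lemon]
  7. access plum: HIT. Cache (LRU->MRU): [cat lemon plum]
  8. access cat: HIT. Cache (LRU->MRU): [lemon plum cat]
  9. access pig: MISS. Cache (LRU->MRU): [lemon plum cat pig]
  10. access plum: HIT. Cache (LRU->MRU): [lemon cat pig plum]
  11. access lemon: HIT. Cache (LRU->MRU): [cat pig plum lemon]
  12. access cat: HIT. Cache (LRU->MRU): [pig plum lemon cat]
  13. access cat: HIT. Cache (LRU->MRU): [pig plum lemon cat]
  14. access lemon: HIT. Cache (LRU->MRU): [pig plum cat lemon]
  15. access lemon: HIT. Cache (LRU->MRU): [pig plum cat lemon]
  16. access pig: HIT. Cache (LRU->MRU): [plum cat lemon pig]
  17. access lemon: HIT. Cache (LRU->MRU): [plum cat pig lemon]
  18. access lemon: HIT. Cache (LRU->MRU): [plum cat pig lemon]
  19. access plum: HIT. Cache (LRU->MRU): [cat pig lemon plum]
  20. access cherry: MISS. Cache (LRU->MRU): [cat pig lemon plum cherry]
  21. access cat: HIT. Cache (LRU->MRU): [pig lemon plum cherry cat]
  22. access cat: HIT. Cache (LRU->MRU): [pig lemon plum cherry cat]
  23. access cherry: HIT. Cache (LRU->MRU): [pig lemon plum cat cherry]
  24. access pig: HIT. Cache (LRU->MRU): [lemon plum cat cherry pig]
  25. access cat: HIT. Cache (LRU->MRU): [lemon plum cherry pig cat]
  26. access plum: HIT. Cache (LRU->MRU): [lemon cherry pig cat plum]
  27. access yak: MISS, evict lemon. Cache (LRU->MRU): [cherry pig cat plum yak]
Total: 21 hits, 6 misses, 1 evictions

Answer: 1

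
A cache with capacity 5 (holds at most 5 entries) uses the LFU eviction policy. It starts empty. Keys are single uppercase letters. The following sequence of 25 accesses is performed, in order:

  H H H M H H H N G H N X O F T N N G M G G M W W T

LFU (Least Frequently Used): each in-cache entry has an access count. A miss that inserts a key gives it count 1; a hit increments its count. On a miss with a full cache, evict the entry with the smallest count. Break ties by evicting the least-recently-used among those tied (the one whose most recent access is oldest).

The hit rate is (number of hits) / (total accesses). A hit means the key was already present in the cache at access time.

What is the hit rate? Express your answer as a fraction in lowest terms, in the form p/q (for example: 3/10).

Answer: 13/25

Derivation:
LFU simulation (capacity=5):
  1. access H: MISS. Cache: [H(c=1)]
  2. access H: HIT, count now 2. Cache: [H(c=2)]
  3. access H: HIT, count now 3. Cache: [H(c=3)]
  4. access M: MISS. Cache: [M(c=1) H(c=3)]
  5. access H: HIT, count now 4. Cache: [M(c=1) H(c=4)]
  6. access H: HIT, count now 5. Cache: [M(c=1) H(c=5)]
  7. access H: HIT, count now 6. Cache: [M(c=1) H(c=6)]
  8. access N: MISS. Cache: [M(c=1) N(c=1) H(c=6)]
  9. access G: MISS. Cache: [M(c=1) N(c=1) G(c=1) H(c=6)]
  10. access H: HIT, count now 7. Cache: [M(c=1) N(c=1) G(c=1) H(c=7)]
  11. access N: HIT, count now 2. Cache: [M(c=1) G(c=1) N(c=2) H(c=7)]
  12. access X: MISS. Cache: [M(c=1) G(c=1) X(c=1) N(c=2) H(c=7)]
  13. access O: MISS, evict M(c=1). Cache: [G(c=1) X(c=1) O(c=1) N(c=2) H(c=7)]
  14. access F: MISS, evict G(c=1). Cache: [X(c=1) O(c=1) F(c=1) N(c=2) H(c=7)]
  15. access T: MISS, evict X(c=1). Cache: [O(c=1) F(c=1) T(c=1) N(c=2) H(c=7)]
  16. access N: HIT, count now 3. Cache: [O(c=1) F(c=1) T(c=1) N(c=3) H(c=7)]
  17. access N: HIT, count now 4. Cache: [O(c=1) F(c=1) T(c=1) N(c=4) H(c=7)]
  18. access G: MISS, evict O(c=1). Cache: [F(c=1) T(c=1) G(c=1) N(c=4) H(c=7)]
  19. access M: MISS, evict F(c=1). Cache: [T(c=1) G(c=1) M(c=1) N(c=4) H(c=7)]
  20. access G: HIT, count now 2. Cache: [T(c=1) M(c=1) G(c=2) N(c=4) H(c=7)]
  21. access G: HIT, count now 3. Cache: [T(c=1) M(c=1) G(c=3) N(c=4) H(c=7)]
  22. access M: HIT, count now 2. Cache: [T(c=1) M(c=2) G(c=3) N(c=4) H(c=7)]
  23. access W: MISS, evict T(c=1). Cache: [W(c=1) M(c=2) G(c=3) N(c=4) H(c=7)]
  24. access W: HIT, count now 2. Cache: [M(c=2) W(c=2) G(c=3) N(c=4) H(c=7)]
  25. access T: MISS, evict M(c=2). Cache: [T(c=1) W(c=2) G(c=3) N(c=4) H(c=7)]
Total: 13 hits, 12 misses, 7 evictions

Hit rate = 13/25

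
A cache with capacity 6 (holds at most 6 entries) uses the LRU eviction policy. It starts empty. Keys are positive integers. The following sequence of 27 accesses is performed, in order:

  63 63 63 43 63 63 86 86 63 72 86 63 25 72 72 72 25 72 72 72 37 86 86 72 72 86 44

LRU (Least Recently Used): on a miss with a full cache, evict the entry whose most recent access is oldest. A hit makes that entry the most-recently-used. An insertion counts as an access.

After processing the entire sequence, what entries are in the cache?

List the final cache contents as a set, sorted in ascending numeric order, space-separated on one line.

LRU simulation (capacity=6):
  1. access 63: MISS. Cache (LRU->MRU): [63]
  2. access 63: HIT. Cache (LRU->MRU): [63]
  3. access 63: HIT. Cache (LRU->MRU): [63]
  4. access 43: MISS. Cache (LRU->MRU): [63 43]
  5. access 63: HIT. Cache (LRU->MRU): [43 63]
  6. access 63: HIT. Cache (LRU->MRU): [43 63]
  7. access 86: MISS. Cache (LRU->MRU): [43 63 86]
  8. access 86: HIT. Cache (LRU->MRU): [43 63 86]
  9. access 63: HIT. Cache (LRU->MRU): [43 86 63]
  10. access 72: MISS. Cache (LRU->MRU): [43 86 63 72]
  11. access 86: HIT. Cache (LRU->MRU): [43 63 72 86]
  12. access 63: HIT. Cache (LRU->MRU): [43 72 86 63]
  13. access 25: MISS. Cache (LRU->MRU): [43 72 86 63 25]
  14. access 72: HIT. Cache (LRU->MRU): [43 86 63 25 72]
  15. access 72: HIT. Cache (LRU->MRU): [43 86 63 25 72]
  16. access 72: HIT. Cache (LRU->MRU): [43 86 63 25 72]
  17. access 25: HIT. Cache (LRU->MRU): [43 86 63 72 25]
  18. access 72: HIT. Cache (LRU->MRU): [43 86 63 25 72]
  19. access 72: HIT. Cache (LRU->MRU): [43 86 63 25 72]
  20. access 72: HIT. Cache (LRU->MRU): [43 86 63 25 72]
  21. access 37: MISS. Cache (LRU->MRU): [43 86 63 25 72 37]
  22. access 86: HIT. Cache (LRU->MRU): [43 63 25 72 37 86]
  23. access 86: HIT. Cache (LRU->MRU): [43 63 25 72 37 86]
  24. access 72: HIT. Cache (LRU->MRU): [43 63 25 37 86 72]
  25. access 72: HIT. Cache (LRU->MRU): [43 63 25 37 86 72]
  26. access 86: HIT. Cache (LRU->MRU): [43 63 25 37 72 86]
  27. access 44: MISS, evict 43. Cache (LRU->MRU): [63 25 37 72 86 44]
Total: 20 hits, 7 misses, 1 evictions

Answer: 25 37 44 63 72 86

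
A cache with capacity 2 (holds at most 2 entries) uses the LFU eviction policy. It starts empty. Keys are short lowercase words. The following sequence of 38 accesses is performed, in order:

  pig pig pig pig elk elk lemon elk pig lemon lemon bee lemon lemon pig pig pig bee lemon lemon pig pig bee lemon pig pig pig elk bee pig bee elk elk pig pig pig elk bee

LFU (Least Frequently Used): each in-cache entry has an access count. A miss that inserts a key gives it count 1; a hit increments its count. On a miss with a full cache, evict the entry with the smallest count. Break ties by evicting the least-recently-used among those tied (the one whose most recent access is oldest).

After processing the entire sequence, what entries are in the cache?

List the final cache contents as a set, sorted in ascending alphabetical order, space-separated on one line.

LFU simulation (capacity=2):
  1. access pig: MISS. Cache: [pig(c=1)]
  2. access pig: HIT, count now 2. Cache: [pig(c=2)]
  3. access pig: HIT, count now 3. Cache: [pig(c=3)]
  4. access pig: HIT, count now 4. Cache: [pig(c=4)]
  5. access elk: MISS. Cache: [elk(c=1) pig(c=4)]
  6. access elk: HIT, count now 2. Cache: [elk(c=2) pig(c=4)]
  7. access lemon: MISS, evict elk(c=2). Cache: [lemon(c=1) pig(c=4)]
  8. access elk: MISS, evict lemon(c=1). Cache: [elk(c=1) pig(c=4)]
  9. access pig: HIT, count now 5. Cache: [elk(c=1) pig(c=5)]
  10. access lemon: MISS, evict elk(c=1). Cache: [lemon(c=1) pig(c=5)]
  11. access lemon: HIT, count now 2. Cache: [lemon(c=2) pig(c=5)]
  12. access bee: MISS, evict lemon(c=2). Cache: [bee(c=1) pig(c=5)]
  13. access lemon: MISS, evict bee(c=1). Cache: [lemon(c=1) pig(c=5)]
  14. access lemon: HIT, count now 2. Cache: [lemon(c=2) pig(c=5)]
  15. access pig: HIT, count now 6. Cache: [lemon(c=2) pig(c=6)]
  16. access pig: HIT, count now 7. Cache: [lemon(c=2) pig(c=7)]
  17. access pig: HIT, count now 8. Cache: [lemon(c=2) pig(c=8)]
  18. access bee: MISS, evict lemon(c=2). Cache: [bee(c=1) pig(c=8)]
  19. access lemon: MISS, evict bee(c=1). Cache: [lemon(c=1) pig(c=8)]
  20. access lemon: HIT, count now 2. Cache: [lemon(c=2) pig(c=8)]
  21. access pig: HIT, count now 9. Cache: [lemon(c=2) pig(c=9)]
  22. access pig: HIT, count now 10. Cache: [lemon(c=2) pig(c=10)]
  23. access bee: MISS, evict lemon(c=2). Cache: [bee(c=1) pig(c=10)]
  24. access lemon: MISS, evict bee(c=1). Cache: [lemon(c=1) pig(c=10)]
  25. access pig: HIT, count now 11. Cache: [lemon(c=1) pig(c=11)]
  26. access pig: HIT, count now 12. Cache: [lemon(c=1) pig(c=12)]
  27. access pig: HIT, count now 13. Cache: [lemon(c=1) pig(c=13)]
  28. access elk: MISS, evict lemon(c=1). Cache: [elk(c=1) pig(c=13)]
  29. access bee: MISS, evict elk(c=1). Cache: [bee(c=1) pig(c=13)]
  30. access pig: HIT, count now 14. Cache: [bee(c=1) pig(c=14)]
  31. access bee: HIT, count now 2. Cache: [bee(c=2) pig(c=14)]
  32. access elk: MISS, evict bee(c=2). Cache: [elk(c=1) pig(c=14)]
  33. access elk: HIT, count now 2. Cache: [elk(c=2) pig(c=14)]
  34. access pig: HIT, count now 15. Cache: [elk(c=2) pig(c=15)]
  35. access pig: HIT, count now 16. Cache: [elk(c=2) pig(c=16)]
  36. access pig: HIT, count now 17. Cache: [elk(c=2) pig(c=17)]
  37. access elk: HIT, count now 3. Cache: [elk(c=3) pig(c=17)]
  38. access bee: MISS, evict elk(c=3). Cache: [bee(c=1) pig(c=17)]
Total: 23 hits, 15 misses, 13 evictions

Answer: bee pig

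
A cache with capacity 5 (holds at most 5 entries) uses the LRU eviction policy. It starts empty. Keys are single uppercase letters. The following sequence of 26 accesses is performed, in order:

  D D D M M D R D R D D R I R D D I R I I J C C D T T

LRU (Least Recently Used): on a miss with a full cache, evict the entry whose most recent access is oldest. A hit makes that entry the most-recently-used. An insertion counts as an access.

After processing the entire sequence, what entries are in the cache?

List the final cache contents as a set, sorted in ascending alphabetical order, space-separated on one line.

Answer: C D I J T

Derivation:
LRU simulation (capacity=5):
  1. access D: MISS. Cache (LRU->MRU): [D]
  2. access D: HIT. Cache (LRU->MRU): [D]
  3. access D: HIT. Cache (LRU->MRU): [D]
  4. access M: MISS. Cache (LRU->MRU): [D M]
  5. access M: HIT. Cache (LRU->MRU): [D M]
  6. access D: HIT. Cache (LRU->MRU): [M D]
  7. access R: MISS. Cache (LRU->MRU): [M D R]
  8. access D: HIT. Cache (LRU->MRU): [M R D]
  9. access R: HIT. Cache (LRU->MRU): [M D R]
  10. access D: HIT. Cache (LRU->MRU): [M R D]
  11. access D: HIT. Cache (LRU->MRU): [M R D]
  12. access R: HIT. Cache (LRU->MRU): [M D R]
  13. access I: MISS. Cache (LRU->MRU): [M D R I]
  14. access R: HIT. Cache (LRU->MRU): [M D I R]
  15. access D: HIT. Cache (LRU->MRU): [M I R D]
  16. access D: HIT. Cache (LRU->MRU): [M I R D]
  17. access I: HIT. Cache (LRU->MRU): [M R D I]
  18. access R: HIT. Cache (LRU->MRU): [M D I R]
  19. access I: HIT. Cache (LRU->MRU): [M D R I]
  20. access I: HIT. Cache (LRU->MRU): [M D R I]
  21. access J: MISS. Cache (LRU->MRU): [M D R I J]
  22. access C: MISS, evict M. Cache (LRU->MRU): [D R I J C]
  23. access C: HIT. Cache (LRU->MRU): [D R I J C]
  24. access D: HIT. Cache (LRU->MRU): [R I J C D]
  25. access T: MISS, evict R. Cache (LRU->MRU): [I J C D T]
  26. access T: HIT. Cache (LRU->MRU): [I J C D T]
Total: 19 hits, 7 misses, 2 evictions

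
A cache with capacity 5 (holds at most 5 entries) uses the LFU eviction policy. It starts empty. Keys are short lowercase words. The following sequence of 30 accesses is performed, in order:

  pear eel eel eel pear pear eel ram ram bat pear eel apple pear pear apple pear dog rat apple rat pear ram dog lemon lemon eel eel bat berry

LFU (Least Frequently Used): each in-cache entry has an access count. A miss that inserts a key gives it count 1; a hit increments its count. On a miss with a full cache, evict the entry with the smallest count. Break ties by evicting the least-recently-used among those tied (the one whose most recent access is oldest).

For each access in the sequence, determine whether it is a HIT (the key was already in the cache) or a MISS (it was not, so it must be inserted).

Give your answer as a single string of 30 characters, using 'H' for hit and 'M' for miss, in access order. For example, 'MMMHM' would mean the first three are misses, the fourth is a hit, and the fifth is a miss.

Answer: MMHHHHHMHMHHMHHHHMMHHHHMMHHHMM

Derivation:
LFU simulation (capacity=5):
  1. access pear: MISS. Cache: [pear(c=1)]
  2. access eel: MISS. Cache: [pear(c=1) eel(c=1)]
  3. access eel: HIT, count now 2. Cache: [pear(c=1) eel(c=2)]
  4. access eel: HIT, count now 3. Cache: [pear(c=1) eel(c=3)]
  5. access pear: HIT, count now 2. Cache: [pear(c=2) eel(c=3)]
  6. access pear: HIT, count now 3. Cache: [eel(c=3) pear(c=3)]
  7. access eel: HIT, count now 4. Cache: [pear(c=3) eel(c=4)]
  8. access ram: MISS. Cache: [ram(c=1) pear(c=3) eel(c=4)]
  9. access ram: HIT, count now 2. Cache: [ram(c=2) pear(c=3) eel(c=4)]
  10. access bat: MISS. Cache: [bat(c=1) ram(c=2) pear(c=3) eel(c=4)]
  11. access pear: HIT, count now 4. Cache: [bat(c=1) ram(c=2) eel(c=4) pear(c=4)]
  12. access eel: HIT, count now 5. Cache: [bat(c=1) ram(c=2) pear(c=4) eel(c=5)]
  13. access apple: MISS. Cache: [bat(c=1) apple(c=1) ram(c=2) pear(c=4) eel(c=5)]
  14. access pear: HIT, count now 5. Cache: [bat(c=1) apple(c=1) ram(c=2) eel(c=5) pear(c=5)]
  15. access pear: HIT, count now 6. Cache: [bat(c=1) apple(c=1) ram(c=2) eel(c=5) pear(c=6)]
  16. access apple: HIT, count now 2. Cache: [bat(c=1) ram(c=2) apple(c=2) eel(c=5) pear(c=6)]
  17. access pear: HIT, count now 7. Cache: [bat(c=1) ram(c=2) apple(c=2) eel(c=5) pear(c=7)]
  18. access dog: MISS, evict bat(c=1). Cache: [dog(c=1) ram(c=2) apple(c=2) eel(c=5) pear(c=7)]
  19. access rat: MISS, evict dog(c=1). Cache: [rat(c=1) ram(c=2) apple(c=2) eel(c=5) pear(c=7)]
  20. access apple: HIT, count now 3. Cache: [rat(c=1) ram(c=2) apple(c=3) eel(c=5) pear(c=7)]
  21. access rat: HIT, count now 2. Cache: [ram(c=2) rat(c=2) apple(c=3) eel(c=5) pear(c=7)]
  22. access pear: HIT, count now 8. Cache: [ram(c=2) rat(c=2) apple(c=3) eel(c=5) pear(c=8)]
  23. access ram: HIT, count now 3. Cache: [rat(c=2) apple(c=3) ram(c=3) eel(c=5) pear(c=8)]
  24. access dog: MISS, evict rat(c=2). Cache: [dog(c=1) apple(c=3) ram(c=3) eel(c=5) pear(c=8)]
  25. access lemon: MISS, evict dog(c=1). Cache: [lemon(c=1) apple(c=3) ram(c=3) eel(c=5) pear(c=8)]
  26. access lemon: HIT, count now 2. Cache: [lemon(c=2) apple(c=3) ram(c=3) eel(c=5) pear(c=8)]
  27. access eel: HIT, count now 6. Cache: [lemon(c=2) apple(c=3) ram(c=3) eel(c=6) pear(c=8)]
  28. access eel: HIT, count now 7. Cache: [lemon(c=2) apple(c=3) ram(c=3) eel(c=7) pear(c=8)]
  29. access bat: MISS, evict lemon(c=2). Cache: [bat(c=1) apple(c=3) ram(c=3) eel(c=7) pear(c=8)]
  30. access berry: MISS, evict bat(c=1). Cache: [berry(c=1) apple(c=3) ram(c=3) eel(c=7) pear(c=8)]
Total: 19 hits, 11 misses, 6 evictions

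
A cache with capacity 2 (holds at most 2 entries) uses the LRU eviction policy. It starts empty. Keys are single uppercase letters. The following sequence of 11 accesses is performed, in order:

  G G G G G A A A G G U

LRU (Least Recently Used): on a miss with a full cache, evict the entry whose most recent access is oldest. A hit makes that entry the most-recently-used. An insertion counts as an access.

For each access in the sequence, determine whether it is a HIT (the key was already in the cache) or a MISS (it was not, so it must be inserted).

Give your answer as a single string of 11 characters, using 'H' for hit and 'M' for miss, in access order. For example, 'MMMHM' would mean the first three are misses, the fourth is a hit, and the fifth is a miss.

LRU simulation (capacity=2):
  1. access G: MISS. Cache (LRU->MRU): [G]
  2. access G: HIT. Cache (LRU->MRU): [G]
  3. access G: HIT. Cache (LRU->MRU): [G]
  4. access G: HIT. Cache (LRU->MRU): [G]
  5. access G: HIT. Cache (LRU->MRU): [G]
  6. access A: MISS. Cache (LRU->MRU): [G A]
  7. access A: HIT. Cache (LRU->MRU): [G A]
  8. access A: HIT. Cache (LRU->MRU): [G A]
  9. access G: HIT. Cache (LRU->MRU): [A G]
  10. access G: HIT. Cache (LRU->MRU): [A G]
  11. access U: MISS, evict A. Cache (LRU->MRU): [G U]
Total: 8 hits, 3 misses, 1 evictions

Answer: MHHHHMHHHHM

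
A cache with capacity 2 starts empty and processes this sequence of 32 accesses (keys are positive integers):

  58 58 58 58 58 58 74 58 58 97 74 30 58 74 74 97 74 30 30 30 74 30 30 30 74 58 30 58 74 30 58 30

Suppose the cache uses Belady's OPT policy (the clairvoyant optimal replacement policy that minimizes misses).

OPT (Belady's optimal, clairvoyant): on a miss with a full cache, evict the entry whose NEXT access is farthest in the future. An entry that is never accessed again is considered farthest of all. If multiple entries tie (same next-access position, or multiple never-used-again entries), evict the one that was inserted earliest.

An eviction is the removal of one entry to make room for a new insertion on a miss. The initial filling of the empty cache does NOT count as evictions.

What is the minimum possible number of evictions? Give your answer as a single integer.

Answer: 8

Derivation:
OPT (Belady) simulation (capacity=2):
  1. access 58: MISS. Cache: [58]
  2. access 58: HIT. Next use of 58: step 3. Cache: [58]
  3. access 58: HIT. Next use of 58: step 4. Cache: [58]
  4. access 58: HIT. Next use of 58: step 5. Cache: [58]
  5. access 58: HIT. Next use of 58: step 6. Cache: [58]
  6. access 58: HIT. Next use of 58: step 8. Cache: [58]
  7. access 74: MISS. Cache: [58 74]
  8. access 58: HIT. Next use of 58: step 9. Cache: [58 74]
  9. access 58: HIT. Next use of 58: step 13. Cache: [58 74]
  10. access 97: MISS, evict 58 (next use: step 13). Cache: [74 97]
  11. access 74: HIT. Next use of 74: step 14. Cache: [74 97]
  12. access 30: MISS, evict 97 (next use: step 16). Cache: [74 30]
  13. access 58: MISS, evict 30 (next use: step 18). Cache: [74 58]
  14. access 74: HIT. Next use of 74: step 15. Cache: [74 58]
  15. access 74: HIT. Next use of 74: step 17. Cache: [74 58]
  16. access 97: MISS, evict 58 (next use: step 26). Cache: [74 97]
  17. access 74: HIT. Next use of 74: step 21. Cache: [74 97]
  18. access 30: MISS, evict 97 (next use: never). Cache: [74 30]
  19. access 30: HIT. Next use of 30: step 20. Cache: [74 30]
  20. access 30: HIT. Next use of 30: step 22. Cache: [74 30]
  21. access 74: HIT. Next use of 74: step 25. Cache: [74 30]
  22. access 30: HIT. Next use of 30: step 23. Cache: [74 30]
  23. access 30: HIT. Next use of 30: step 24. Cache: [74 30]
  24. access 30: HIT. Next use of 30: step 27. Cache: [74 30]
  25. access 74: HIT. Next use of 74: step 29. Cache: [74 30]
  26. access 58: MISS, evict 74 (next use: step 29). Cache: [30 58]
  27. access 30: HIT. Next use of 30: step 30. Cache: [30 58]
  28. access 58: HIT. Next use of 58: step 31. Cache: [30 58]
  29. access 74: MISS, evict 58 (next use: step 31). Cache: [30 74]
  30. access 30: HIT. Next use of 30: step 32. Cache: [30 74]
  31. access 58: MISS, evict 74 (next use: never). Cache: [30 58]
  32. access 30: HIT. Next use of 30: never. Cache: [30 58]
Total: 22 hits, 10 misses, 8 evictions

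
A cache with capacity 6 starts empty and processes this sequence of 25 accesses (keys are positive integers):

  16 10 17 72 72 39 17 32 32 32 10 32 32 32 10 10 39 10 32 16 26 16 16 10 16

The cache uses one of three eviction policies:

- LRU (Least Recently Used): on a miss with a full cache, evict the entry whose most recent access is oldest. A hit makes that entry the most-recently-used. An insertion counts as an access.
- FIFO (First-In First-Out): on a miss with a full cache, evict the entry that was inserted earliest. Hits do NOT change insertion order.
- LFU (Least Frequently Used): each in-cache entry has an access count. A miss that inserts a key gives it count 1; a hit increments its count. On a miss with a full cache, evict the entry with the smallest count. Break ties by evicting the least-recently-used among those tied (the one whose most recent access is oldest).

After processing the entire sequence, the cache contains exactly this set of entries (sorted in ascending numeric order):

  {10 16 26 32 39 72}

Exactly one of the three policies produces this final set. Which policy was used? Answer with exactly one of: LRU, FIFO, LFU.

Simulating under each policy and comparing final sets:
  LRU: final set = {10 16 17 26 32 39} -> differs
  FIFO: final set = {10 16 26 32 39 72} -> MATCHES target
  LFU: final set = {10 16 17 26 32 39} -> differs
Only FIFO produces the target set.

Answer: FIFO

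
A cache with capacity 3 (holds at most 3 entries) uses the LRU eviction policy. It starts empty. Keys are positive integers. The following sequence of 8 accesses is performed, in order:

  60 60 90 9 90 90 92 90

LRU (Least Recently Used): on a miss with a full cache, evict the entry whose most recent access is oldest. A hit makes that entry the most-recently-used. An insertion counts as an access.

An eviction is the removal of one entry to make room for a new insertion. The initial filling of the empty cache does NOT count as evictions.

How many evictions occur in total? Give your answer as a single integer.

LRU simulation (capacity=3):
  1. access 60: MISS. Cache (LRU->MRU): [60]
  2. access 60: HIT. Cache (LRU->MRU): [60]
  3. access 90: MISS. Cache (LRU->MRU): [60 90]
  4. access 9: MISS. Cache (LRU->MRU): [60 90 9]
  5. access 90: HIT. Cache (LRU->MRU): [60 9 90]
  6. access 90: HIT. Cache (LRU->MRU): [60 9 90]
  7. access 92: MISS, evict 60. Cache (LRU->MRU): [9 90 92]
  8. access 90: HIT. Cache (LRU->MRU): [9 92 90]
Total: 4 hits, 4 misses, 1 evictions

Answer: 1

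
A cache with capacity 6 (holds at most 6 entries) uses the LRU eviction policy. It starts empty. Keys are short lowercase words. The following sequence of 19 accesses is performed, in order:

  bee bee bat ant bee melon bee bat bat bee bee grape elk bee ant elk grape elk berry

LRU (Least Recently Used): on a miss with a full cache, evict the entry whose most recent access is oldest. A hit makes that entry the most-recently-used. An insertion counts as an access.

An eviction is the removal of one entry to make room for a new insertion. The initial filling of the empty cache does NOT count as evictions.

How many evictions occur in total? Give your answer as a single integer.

LRU simulation (capacity=6):
  1. access bee: MISS. Cache (LRU->MRU): [bee]
  2. access bee: HIT. Cache (LRU->MRU): [bee]
  3. access bat: MISS. Cache (LRU->MRU): [bee bat]
  4. access ant: MISS. Cache (LRU->MRU): [bee bat ant]
  5. access bee: HIT. Cache (LRU->MRU): [bat ant bee]
  6. access melon: MISS. Cache (LRU->MRU): [bat ant bee melon]
  7. access bee: HIT. Cache (LRU->MRU): [bat ant melon bee]
  8. access bat: HIT. Cache (LRU->MRU): [ant melon bee bat]
  9. access bat: HIT. Cache (LRU->MRU): [ant melon bee bat]
  10. access bee: HIT. Cache (LRU->MRU): [ant melon bat bee]
  11. access bee: HIT. Cache (LRU->MRU): [ant melon bat bee]
  12. access grape: MISS. Cache (LRU->MRU): [ant melon bat bee grape]
  13. access elk: MISS. Cache (LRU->MRU): [ant melon bat bee grape elk]
  14. access bee: HIT. Cache (LRU->MRU): [ant melon bat grape elk bee]
  15. access ant: HIT. Cache (LRU->MRU): [melon bat grape elk bee ant]
  16. access elk: HIT. Cache (LRU->MRU): [melon bat grape bee ant elk]
  17. access grape: HIT. Cache (LRU->MRU): [melon bat bee ant elk grape]
  18. access elk: HIT. Cache (LRU->MRU): [melon bat bee ant grape elk]
  19. access berry: MISS, evict melon. Cache (LRU->MRU): [bat bee ant grape elk berry]
Total: 12 hits, 7 misses, 1 evictions

Answer: 1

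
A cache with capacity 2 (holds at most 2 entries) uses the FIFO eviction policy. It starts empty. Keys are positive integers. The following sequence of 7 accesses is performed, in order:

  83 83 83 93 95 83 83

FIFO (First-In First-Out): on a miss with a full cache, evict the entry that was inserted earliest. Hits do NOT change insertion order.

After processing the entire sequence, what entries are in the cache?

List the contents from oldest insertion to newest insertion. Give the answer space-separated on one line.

Answer: 95 83

Derivation:
FIFO simulation (capacity=2):
  1. access 83: MISS. Cache (old->new): [83]
  2. access 83: HIT. Cache (old->new): [83]
  3. access 83: HIT. Cache (old->new): [83]
  4. access 93: MISS. Cache (old->new): [83 93]
  5. access 95: MISS, evict 83. Cache (old->new): [93 95]
  6. access 83: MISS, evict 93. Cache (old->new): [95 83]
  7. access 83: HIT. Cache (old->new): [95 83]
Total: 3 hits, 4 misses, 2 evictions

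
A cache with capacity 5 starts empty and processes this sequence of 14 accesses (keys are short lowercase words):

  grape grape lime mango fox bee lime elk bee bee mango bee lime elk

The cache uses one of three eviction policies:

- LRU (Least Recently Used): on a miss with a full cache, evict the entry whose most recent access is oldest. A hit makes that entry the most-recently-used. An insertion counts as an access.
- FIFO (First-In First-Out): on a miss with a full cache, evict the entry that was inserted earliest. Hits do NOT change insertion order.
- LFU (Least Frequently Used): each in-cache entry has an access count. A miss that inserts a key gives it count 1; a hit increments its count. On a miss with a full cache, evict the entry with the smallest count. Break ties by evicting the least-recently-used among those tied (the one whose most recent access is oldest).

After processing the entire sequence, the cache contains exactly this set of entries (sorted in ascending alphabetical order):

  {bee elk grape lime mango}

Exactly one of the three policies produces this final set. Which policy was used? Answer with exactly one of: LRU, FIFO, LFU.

Simulating under each policy and comparing final sets:
  LRU: final set = {bee elk fox lime mango} -> differs
  FIFO: final set = {bee elk fox lime mango} -> differs
  LFU: final set = {bee elk grape lime mango} -> MATCHES target
Only LFU produces the target set.

Answer: LFU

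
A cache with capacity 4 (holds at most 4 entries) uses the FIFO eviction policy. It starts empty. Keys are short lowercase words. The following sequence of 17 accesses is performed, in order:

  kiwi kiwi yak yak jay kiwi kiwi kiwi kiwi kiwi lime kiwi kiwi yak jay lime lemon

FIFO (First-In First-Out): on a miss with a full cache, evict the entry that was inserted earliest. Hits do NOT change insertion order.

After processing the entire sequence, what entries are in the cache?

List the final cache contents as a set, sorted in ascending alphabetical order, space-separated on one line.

Answer: jay lemon lime yak

Derivation:
FIFO simulation (capacity=4):
  1. access kiwi: MISS. Cache (old->new): [kiwi]
  2. access kiwi: HIT. Cache (old->new): [kiwi]
  3. access yak: MISS. Cache (old->new): [kiwi yak]
  4. access yak: HIT. Cache (old->new): [kiwi yak]
  5. access jay: MISS. Cache (old->new): [kiwi yak jay]
  6. access kiwi: HIT. Cache (old->new): [kiwi yak jay]
  7. access kiwi: HIT. Cache (old->new): [kiwi yak jay]
  8. access kiwi: HIT. Cache (old->new): [kiwi yak jay]
  9. access kiwi: HIT. Cache (old->new): [kiwi yak jay]
  10. access kiwi: HIT. Cache (old->new): [kiwi yak jay]
  11. access lime: MISS. Cache (old->new): [kiwi yak jay lime]
  12. access kiwi: HIT. Cache (old->new): [kiwi yak jay lime]
  13. access kiwi: HIT. Cache (old->new): [kiwi yak jay lime]
  14. access yak: HIT. Cache (old->new): [kiwi yak jay lime]
  15. access jay: HIT. Cache (old->new): [kiwi yak jay lime]
  16. access lime: HIT. Cache (old->new): [kiwi yak jay lime]
  17. access lemon: MISS, evict kiwi. Cache (old->new): [yak jay lime lemon]
Total: 12 hits, 5 misses, 1 evictions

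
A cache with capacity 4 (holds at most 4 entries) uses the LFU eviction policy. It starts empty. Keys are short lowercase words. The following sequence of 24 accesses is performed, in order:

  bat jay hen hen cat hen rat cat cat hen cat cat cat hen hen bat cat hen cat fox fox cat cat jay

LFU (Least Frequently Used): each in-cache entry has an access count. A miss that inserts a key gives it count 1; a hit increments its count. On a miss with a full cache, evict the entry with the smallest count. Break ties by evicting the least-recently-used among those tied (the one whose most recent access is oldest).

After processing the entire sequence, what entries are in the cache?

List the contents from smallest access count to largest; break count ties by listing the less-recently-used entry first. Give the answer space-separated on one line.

Answer: jay fox hen cat

Derivation:
LFU simulation (capacity=4):
  1. access bat: MISS. Cache: [bat(c=1)]
  2. access jay: MISS. Cache: [bat(c=1) jay(c=1)]
  3. access hen: MISS. Cache: [bat(c=1) jay(c=1) hen(c=1)]
  4. access hen: HIT, count now 2. Cache: [bat(c=1) jay(c=1) hen(c=2)]
  5. access cat: MISS. Cache: [bat(c=1) jay(c=1) cat(c=1) hen(c=2)]
  6. access hen: HIT, count now 3. Cache: [bat(c=1) jay(c=1) cat(c=1) hen(c=3)]
  7. access rat: MISS, evict bat(c=1). Cache: [jay(c=1) cat(c=1) rat(c=1) hen(c=3)]
  8. access cat: HIT, count now 2. Cache: [jay(c=1) rat(c=1) cat(c=2) hen(c=3)]
  9. access cat: HIT, count now 3. Cache: [jay(c=1) rat(c=1) hen(c=3) cat(c=3)]
  10. access hen: HIT, count now 4. Cache: [jay(c=1) rat(c=1) cat(c=3) hen(c=4)]
  11. access cat: HIT, count now 4. Cache: [jay(c=1) rat(c=1) hen(c=4) cat(c=4)]
  12. access cat: HIT, count now 5. Cache: [jay(c=1) rat(c=1) hen(c=4) cat(c=5)]
  13. access cat: HIT, count now 6. Cache: [jay(c=1) rat(c=1) hen(c=4) cat(c=6)]
  14. access hen: HIT, count now 5. Cache: [jay(c=1) rat(c=1) hen(c=5) cat(c=6)]
  15. access hen: HIT, count now 6. Cache: [jay(c=1) rat(c=1) cat(c=6) hen(c=6)]
  16. access bat: MISS, evict jay(c=1). Cache: [rat(c=1) bat(c=1) cat(c=6) hen(c=6)]
  17. access cat: HIT, count now 7. Cache: [rat(c=1) bat(c=1) hen(c=6) cat(c=7)]
  18. access hen: HIT, count now 7. Cache: [rat(c=1) bat(c=1) cat(c=7) hen(c=7)]
  19. access cat: HIT, count now 8. Cache: [rat(c=1) bat(c=1) hen(c=7) cat(c=8)]
  20. access fox: MISS, evict rat(c=1). Cache: [bat(c=1) fox(c=1) hen(c=7) cat(c=8)]
  21. access fox: HIT, count now 2. Cache: [bat(c=1) fox(c=2) hen(c=7) cat(c=8)]
  22. access cat: HIT, count now 9. Cache: [bat(c=1) fox(c=2) hen(c=7) cat(c=9)]
  23. access cat: HIT, count now 10. Cache: [bat(c=1) fox(c=2) hen(c=7) cat(c=10)]
  24. access jay: MISS, evict bat(c=1). Cache: [jay(c=1) fox(c=2) hen(c=7) cat(c=10)]
Total: 16 hits, 8 misses, 4 evictions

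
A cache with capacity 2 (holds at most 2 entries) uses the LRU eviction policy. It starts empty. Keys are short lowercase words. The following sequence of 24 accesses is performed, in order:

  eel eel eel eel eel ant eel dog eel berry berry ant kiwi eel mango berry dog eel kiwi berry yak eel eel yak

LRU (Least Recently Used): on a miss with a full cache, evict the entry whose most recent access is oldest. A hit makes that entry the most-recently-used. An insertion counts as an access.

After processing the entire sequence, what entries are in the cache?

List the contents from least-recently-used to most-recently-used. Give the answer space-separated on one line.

Answer: eel yak

Derivation:
LRU simulation (capacity=2):
  1. access eel: MISS. Cache (LRU->MRU): [eel]
  2. access eel: HIT. Cache (LRU->MRU): [eel]
  3. access eel: HIT. Cache (LRU->MRU): [eel]
  4. access eel: HIT. Cache (LRU->MRU): [eel]
  5. access eel: HIT. Cache (LRU->MRU): [eel]
  6. access ant: MISS. Cache (LRU->MRU): [eel ant]
  7. access eel: HIT. Cache (LRU->MRU): [ant eel]
  8. access dog: MISS, evict ant. Cache (LRU->MRU): [eel dog]
  9. access eel: HIT. Cache (LRU->MRU): [dog eel]
  10. access berry: MISS, evict dog. Cache (LRU->MRU): [eel berry]
  11. access berry: HIT. Cache (LRU->MRU): [eel berry]
  12. access ant: MISS, evict eel. Cache (LRU->MRU): [berry ant]
  13. access kiwi: MISS, evict berry. Cache (LRU->MRU): [ant kiwi]
  14. access eel: MISS, evict ant. Cache (LRU->MRU): [kiwi eel]
  15. access mango: MISS, evict kiwi. Cache (LRU->MRU): [eel mango]
  16. access berry: MISS, evict eel. Cache (LRU->MRU): [mango berry]
  17. access dog: MISS, evict mango. Cache (LRU->MRU): [berry dog]
  18. access eel: MISS, evict berry. Cache (LRU->MRU): [dog eel]
  19. access kiwi: MISS, evict dog. Cache (LRU->MRU): [eel kiwi]
  20. access berry: MISS, evict eel. Cache (LRU->MRU): [kiwi berry]
  21. access yak: MISS, evict kiwi. Cache (LRU->MRU): [berry yak]
  22. access eel: MISS, evict berry. Cache (LRU->MRU): [yak eel]
  23. access eel: HIT. Cache (LRU->MRU): [yak eel]
  24. access yak: HIT. Cache (LRU->MRU): [eel yak]
Total: 9 hits, 15 misses, 13 evictions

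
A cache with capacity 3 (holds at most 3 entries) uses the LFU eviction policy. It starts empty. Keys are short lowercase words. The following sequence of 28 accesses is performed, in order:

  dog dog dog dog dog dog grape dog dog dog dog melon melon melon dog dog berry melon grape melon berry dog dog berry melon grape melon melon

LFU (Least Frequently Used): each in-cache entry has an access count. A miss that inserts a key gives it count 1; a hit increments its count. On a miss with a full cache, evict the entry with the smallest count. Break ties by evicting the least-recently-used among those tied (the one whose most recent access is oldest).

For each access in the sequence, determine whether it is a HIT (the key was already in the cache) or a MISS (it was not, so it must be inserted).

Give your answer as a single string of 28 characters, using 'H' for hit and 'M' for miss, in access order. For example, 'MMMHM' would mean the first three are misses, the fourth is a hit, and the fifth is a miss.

LFU simulation (capacity=3):
  1. access dog: MISS. Cache: [dog(c=1)]
  2. access dog: HIT, count now 2. Cache: [dog(c=2)]
  3. access dog: HIT, count now 3. Cache: [dog(c=3)]
  4. access dog: HIT, count now 4. Cache: [dog(c=4)]
  5. access dog: HIT, count now 5. Cache: [dog(c=5)]
  6. access dog: HIT, count now 6. Cache: [dog(c=6)]
  7. access grape: MISS. Cache: [grape(c=1) dog(c=6)]
  8. access dog: HIT, count now 7. Cache: [grape(c=1) dog(c=7)]
  9. access dog: HIT, count now 8. Cache: [grape(c=1) dog(c=8)]
  10. access dog: HIT, count now 9. Cache: [grape(c=1) dog(c=9)]
  11. access dog: HIT, count now 10. Cache: [grape(c=1) dog(c=10)]
  12. access melon: MISS. Cache: [grape(c=1) melon(c=1) dog(c=10)]
  13. access melon: HIT, count now 2. Cache: [grape(c=1) melon(c=2) dog(c=10)]
  14. access melon: HIT, count now 3. Cache: [grape(c=1) melon(c=3) dog(c=10)]
  15. access dog: HIT, count now 11. Cache: [grape(c=1) melon(c=3) dog(c=11)]
  16. access dog: HIT, count now 12. Cache: [grape(c=1) melon(c=3) dog(c=12)]
  17. access berry: MISS, evict grape(c=1). Cache: [berry(c=1) melon(c=3) dog(c=12)]
  18. access melon: HIT, count now 4. Cache: [berry(c=1) melon(c=4) dog(c=12)]
  19. access grape: MISS, evict berry(c=1). Cache: [grape(c=1) melon(c=4) dog(c=12)]
  20. access melon: HIT, count now 5. Cache: [grape(c=1) melon(c=5) dog(c=12)]
  21. access berry: MISS, evict grape(c=1). Cache: [berry(c=1) melon(c=5) dog(c=12)]
  22. access dog: HIT, count now 13. Cache: [berry(c=1) melon(c=5) dog(c=13)]
  23. access dog: HIT, count now 14. Cache: [berry(c=1) melon(c=5) dog(c=14)]
  24. access berry: HIT, count now 2. Cache: [berry(c=2) melon(c=5) dog(c=14)]
  25. access melon: HIT, count now 6. Cache: [berry(c=2) melon(c=6) dog(c=14)]
  26. access grape: MISS, evict berry(c=2). Cache: [grape(c=1) melon(c=6) dog(c=14)]
  27. access melon: HIT, count now 7. Cache: [grape(c=1) melon(c=7) dog(c=14)]
  28. access melon: HIT, count now 8. Cache: [grape(c=1) melon(c=8) dog(c=14)]
Total: 21 hits, 7 misses, 4 evictions

Answer: MHHHHHMHHHHMHHHHMHMHMHHHHMHH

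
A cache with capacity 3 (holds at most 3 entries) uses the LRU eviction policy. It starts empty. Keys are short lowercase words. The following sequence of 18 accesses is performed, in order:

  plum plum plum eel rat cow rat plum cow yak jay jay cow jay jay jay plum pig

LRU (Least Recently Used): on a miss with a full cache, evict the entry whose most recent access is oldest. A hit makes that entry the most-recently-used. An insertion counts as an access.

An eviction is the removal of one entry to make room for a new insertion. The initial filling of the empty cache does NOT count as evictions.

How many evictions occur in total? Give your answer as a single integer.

LRU simulation (capacity=3):
  1. access plum: MISS. Cache (LRU->MRU): [plum]
  2. access plum: HIT. Cache (LRU->MRU): [plum]
  3. access plum: HIT. Cache (LRU->MRU): [plum]
  4. access eel: MISS. Cache (LRU->MRU): [plum eel]
  5. access rat: MISS. Cache (LRU->MRU): [plum eel rat]
  6. access cow: MISS, evict plum. Cache (LRU->MRU): [eel rat cow]
  7. access rat: HIT. Cache (LRU->MRU): [eel cow rat]
  8. access plum: MISS, evict eel. Cache (LRU->MRU): [cow rat plum]
  9. access cow: HIT. Cache (LRU->MRU): [rat plum cow]
  10. access yak: MISS, evict rat. Cache (LRU->MRU): [plum cow yak]
  11. access jay: MISS, evict plum. Cache (LRU->MRU): [cow yak jay]
  12. access jay: HIT. Cache (LRU->MRU): [cow yak jay]
  13. access cow: HIT. Cache (LRU->MRU): [yak jay cow]
  14. access jay: HIT. Cache (LRU->MRU): [yak cow jay]
  15. access jay: HIT. Cache (LRU->MRU): [yak cow jay]
  16. access jay: HIT. Cache (LRU->MRU): [yak cow jay]
  17. access plum: MISS, evict yak. Cache (LRU->MRU): [cow jay plum]
  18. access pig: MISS, evict cow. Cache (LRU->MRU): [jay plum pig]
Total: 9 hits, 9 misses, 6 evictions

Answer: 6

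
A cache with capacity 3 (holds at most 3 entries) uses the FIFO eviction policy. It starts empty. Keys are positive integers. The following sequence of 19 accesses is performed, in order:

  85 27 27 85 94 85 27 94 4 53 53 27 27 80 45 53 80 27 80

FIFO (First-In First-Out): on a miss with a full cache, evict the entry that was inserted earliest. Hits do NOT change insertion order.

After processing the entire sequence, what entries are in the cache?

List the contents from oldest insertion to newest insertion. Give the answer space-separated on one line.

FIFO simulation (capacity=3):
  1. access 85: MISS. Cache (old->new): [85]
  2. access 27: MISS. Cache (old->new): [85 27]
  3. access 27: HIT. Cache (old->new): [85 27]
  4. access 85: HIT. Cache (old->new): [85 27]
  5. access 94: MISS. Cache (old->new): [85 27 94]
  6. access 85: HIT. Cache (old->new): [85 27 94]
  7. access 27: HIT. Cache (old->new): [85 27 94]
  8. access 94: HIT. Cache (old->new): [85 27 94]
  9. access 4: MISS, evict 85. Cache (old->new): [27 94 4]
  10. access 53: MISS, evict 27. Cache (old->new): [94 4 53]
  11. access 53: HIT. Cache (old->new): [94 4 53]
  12. access 27: MISS, evict 94. Cache (old->new): [4 53 27]
  13. access 27: HIT. Cache (old->new): [4 53 27]
  14. access 80: MISS, evict 4. Cache (old->new): [53 27 80]
  15. access 45: MISS, evict 53. Cache (old->new): [27 80 45]
  16. access 53: MISS, evict 27. Cache (old->new): [80 45 53]
  17. access 80: HIT. Cache (old->new): [80 45 53]
  18. access 27: MISS, evict 80. Cache (old->new): [45 53 27]
  19. access 80: MISS, evict 45. Cache (old->new): [53 27 80]
Total: 8 hits, 11 misses, 8 evictions

Answer: 53 27 80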